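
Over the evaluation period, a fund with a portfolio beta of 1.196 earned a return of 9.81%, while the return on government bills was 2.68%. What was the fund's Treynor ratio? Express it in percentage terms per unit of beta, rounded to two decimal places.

Treynor = (R_P − R_f) / β_P = (9.81% − 2.68%) / 1.1960 = 7.13% / 1.1960 = 5.96%

5.96%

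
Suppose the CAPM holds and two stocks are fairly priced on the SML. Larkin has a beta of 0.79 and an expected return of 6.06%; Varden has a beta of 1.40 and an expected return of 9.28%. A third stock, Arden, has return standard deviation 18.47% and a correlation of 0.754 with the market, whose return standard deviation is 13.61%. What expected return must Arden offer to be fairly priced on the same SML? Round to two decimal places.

MRP = (9.28% − 6.06%) / (1.40 − 0.79) = 5.2787%
R_f = 6.06% − 0.79 × 5.2787% = 1.8898%
β_Arden = ρ·σ_i/σ_m = 0.754 × 18.47 / 13.61 = 1.0232
E(R_Arden) = R_f + β × MRP = 1.8898% + 1.0232 × 5.2787% = 7.29%

7.29%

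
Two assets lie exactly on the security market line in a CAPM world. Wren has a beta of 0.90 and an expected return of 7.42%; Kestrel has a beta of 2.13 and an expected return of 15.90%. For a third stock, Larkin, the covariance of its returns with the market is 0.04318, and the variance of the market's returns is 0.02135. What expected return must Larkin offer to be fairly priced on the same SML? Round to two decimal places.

MRP = (15.90% − 7.42%) / (2.13 − 0.90) = 6.8943%
R_f = 7.42% − 0.90 × 6.8943% = 1.2151%
β_Larkin = Cov / Var(R_m) = 0.04318 / 0.02135 = 2.0225
E(R_Larkin) = R_f + β × MRP = 1.2151% + 2.0225 × 6.8943% = 15.16%

15.16%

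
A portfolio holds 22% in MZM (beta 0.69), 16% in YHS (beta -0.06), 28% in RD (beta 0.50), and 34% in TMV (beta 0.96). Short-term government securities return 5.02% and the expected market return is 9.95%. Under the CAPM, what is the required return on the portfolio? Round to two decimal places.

β_P = Σ w_i β_i = 0.22×0.69 + 0.16×-0.06 + 0.28×0.50 + 0.34×0.96 = 0.6086
MRP = 9.95% − 5.02% = 4.93%
E(R_P) = R_f + β_P × MRP = 5.02% + 0.6086 × 4.93% = 8.02%

8.02%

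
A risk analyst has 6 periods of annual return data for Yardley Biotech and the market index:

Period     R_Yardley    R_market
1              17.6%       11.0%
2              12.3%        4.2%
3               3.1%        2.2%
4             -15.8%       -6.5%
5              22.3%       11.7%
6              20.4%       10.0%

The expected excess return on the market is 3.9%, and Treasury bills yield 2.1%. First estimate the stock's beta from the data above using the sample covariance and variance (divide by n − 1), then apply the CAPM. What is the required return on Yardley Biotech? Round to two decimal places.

Mean R_i = (17.6 + 12.3 + 3.1 − 15.8 + 22.3 + 20.4) / 6 = 9.9833%
Mean R_m = (11.0 + 4.2 + 2.2 − 6.5 + 11.7 + 10.0) / 6 = 5.4333%
Σ(R_i − R̄_i)(R_m − R̄_m) = 494.2333  ⇒  Cov = 494.2333 / 5 = 98.8467
Σ(R_m − R̄_m)² = 245.4933  ⇒  Var(R_m) = 245.4933 / 5 = 49.0987
β = Cov / Var(R_m) = 98.8467 / 49.0987 = 2.0132
E(R) = R_f + β × MRP = 2.1% + 2.0132 × 3.9% = 9.95%

9.95%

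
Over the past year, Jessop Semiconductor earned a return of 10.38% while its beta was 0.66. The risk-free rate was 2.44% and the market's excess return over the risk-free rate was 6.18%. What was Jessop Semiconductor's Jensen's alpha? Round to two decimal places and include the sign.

+3.86%

CAPM benchmark = R_f + β(R_m − R_f) = 2.44% + 0.66 × 6.18% = 6.5188%
α = actual − benchmark = 10.38% − 6.5188% = +3.86%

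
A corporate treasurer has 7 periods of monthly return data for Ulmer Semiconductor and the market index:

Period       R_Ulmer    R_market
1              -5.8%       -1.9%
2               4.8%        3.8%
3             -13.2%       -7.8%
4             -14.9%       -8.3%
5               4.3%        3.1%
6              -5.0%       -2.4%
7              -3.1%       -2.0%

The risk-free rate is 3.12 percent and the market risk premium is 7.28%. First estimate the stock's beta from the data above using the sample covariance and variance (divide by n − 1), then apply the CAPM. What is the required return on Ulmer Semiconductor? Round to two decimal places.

Mean R_i = (-5.8 + 4.8 − 13.2 − 14.9 + 4.3 − 5.0 − 3.1) / 7 = -4.7000%
Mean R_m = (-1.9 + 3.8 − 7.8 − 8.3 + 3.1 − 2.4 − 2.0) / 7 = -2.2143%
Σ(R_i − R̄_i)(R_m − R̄_m) = 214.5700  ⇒  Cov = 214.5700 / 6 = 35.7617
Σ(R_m − R̄_m)² = 132.8286  ⇒  Var(R_m) = 132.8286 / 6 = 22.1381
β = Cov / Var(R_m) = 35.7617 / 22.1381 = 1.6154
E(R) = R_f + β × MRP = 3.12% + 1.6154 × 7.28% = 14.88%

14.88%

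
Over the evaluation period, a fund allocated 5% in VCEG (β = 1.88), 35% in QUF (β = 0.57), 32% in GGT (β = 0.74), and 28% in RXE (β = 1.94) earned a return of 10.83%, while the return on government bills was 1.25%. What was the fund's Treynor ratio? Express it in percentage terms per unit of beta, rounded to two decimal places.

8.92%

β_P = 0.05×1.88 + 0.35×0.57 + 0.32×0.74 + 0.28×1.94 = 1.0735
Treynor = (R_P − R_f) / β_P = (10.83% − 1.25%) / 1.0735 = 9.58% / 1.0735 = 8.92%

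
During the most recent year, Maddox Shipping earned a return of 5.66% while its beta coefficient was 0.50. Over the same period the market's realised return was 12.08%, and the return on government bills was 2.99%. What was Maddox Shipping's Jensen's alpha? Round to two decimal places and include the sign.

Market excess return = 12.08% − 2.99% = 9.09%
CAPM benchmark = R_f + β(R_m − R_f) = 2.99% + 0.50 × 9.09% = 7.5350%
α = actual − benchmark = 5.66% − 7.5350% = -1.88%

-1.88%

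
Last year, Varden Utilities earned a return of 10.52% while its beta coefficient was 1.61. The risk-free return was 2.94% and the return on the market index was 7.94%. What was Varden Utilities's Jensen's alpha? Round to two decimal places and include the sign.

Market excess return = 7.94% − 2.94% = 5.00%
CAPM benchmark = R_f + β(R_m − R_f) = 2.94% + 1.61 × 5.00% = 10.9900%
α = actual − benchmark = 10.52% − 10.9900% = -0.47%

-0.47%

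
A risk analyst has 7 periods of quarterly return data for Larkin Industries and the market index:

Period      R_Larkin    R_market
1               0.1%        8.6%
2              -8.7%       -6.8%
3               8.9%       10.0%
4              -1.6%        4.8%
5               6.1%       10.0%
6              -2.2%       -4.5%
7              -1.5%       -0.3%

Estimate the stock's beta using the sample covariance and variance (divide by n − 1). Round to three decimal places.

Mean R_i = (0.1 − 8.7 + 8.9 − 1.6 + 6.1 − 2.2 − 1.5) / 7 = 0.1571%
Mean R_m = (8.6 − 6.8 + 10.0 + 4.8 + 10.0 − 4.5 − 0.3) / 7 = 3.1143%
Σ(R_i − R̄_i)(R_m − R̄_m) = 209.2643  ⇒  Cov = 209.2643 / 6 = 34.8774
Σ(R_m − R̄_m)² = 295.6886  ⇒  Var(R_m) = 295.6886 / 6 = 49.2814
β = Cov / Var(R_m) = 34.8774 / 49.2814 = 0.7077

0.708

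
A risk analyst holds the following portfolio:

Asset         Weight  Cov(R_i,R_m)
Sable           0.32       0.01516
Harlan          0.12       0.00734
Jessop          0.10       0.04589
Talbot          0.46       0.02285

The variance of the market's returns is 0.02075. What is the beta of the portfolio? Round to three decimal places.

1.004

β_Sable = 0.01516 / 0.02075 = 0.7306
β_Harlan = 0.00734 / 0.02075 = 0.3537
β_Jessop = 0.04589 / 0.02075 = 2.2116
β_Talbot = 0.02285 / 0.02075 = 1.1012
β_P = Σ w_i β_i = 0.32×0.7306 + 0.12×0.3537 + 0.10×2.2116 + 0.46×1.1012 = 1.0039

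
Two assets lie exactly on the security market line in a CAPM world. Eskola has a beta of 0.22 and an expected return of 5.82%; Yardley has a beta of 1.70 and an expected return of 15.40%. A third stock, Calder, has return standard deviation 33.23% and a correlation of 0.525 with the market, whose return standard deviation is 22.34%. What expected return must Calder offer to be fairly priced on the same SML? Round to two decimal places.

MRP = (15.40% − 5.82%) / (1.70 − 0.22) = 6.4730%
R_f = 5.82% − 0.22 × 6.4730% = 4.3959%
β_Calder = ρ·σ_i/σ_m = 0.525 × 33.23 / 22.34 = 0.7809
E(R_Calder) = R_f + β × MRP = 4.3959% + 0.7809 × 6.4730% = 9.45%

9.45%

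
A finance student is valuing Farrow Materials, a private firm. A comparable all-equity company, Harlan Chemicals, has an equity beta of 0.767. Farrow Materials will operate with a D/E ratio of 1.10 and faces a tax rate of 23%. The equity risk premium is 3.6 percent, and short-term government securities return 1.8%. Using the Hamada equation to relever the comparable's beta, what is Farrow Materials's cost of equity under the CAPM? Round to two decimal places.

β_L = β_U × [1 + (1 − t)(D/E)] = 0.767 × [1 + (1 − 0.23) × 1.10]
    = 0.767 × [1 + 0.77 × 1.10] = 0.767 × 1.8470 = 1.4166
E(R) = R_f + β_L × MRP = 1.8% + 1.4166 × 3.6% = 6.90%

6.90%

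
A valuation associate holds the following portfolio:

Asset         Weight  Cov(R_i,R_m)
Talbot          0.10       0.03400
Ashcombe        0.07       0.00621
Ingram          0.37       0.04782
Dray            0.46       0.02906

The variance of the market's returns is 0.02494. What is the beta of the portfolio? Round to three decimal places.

1.399

β_Talbot = 0.03400 / 0.02494 = 1.3633
β_Ashcombe = 0.00621 / 0.02494 = 0.2490
β_Ingram = 0.04782 / 0.02494 = 1.9174
β_Dray = 0.02906 / 0.02494 = 1.1652
β_P = Σ w_i β_i = 0.10×1.3633 + 0.07×0.2490 + 0.37×1.9174 + 0.46×1.1652 = 1.3992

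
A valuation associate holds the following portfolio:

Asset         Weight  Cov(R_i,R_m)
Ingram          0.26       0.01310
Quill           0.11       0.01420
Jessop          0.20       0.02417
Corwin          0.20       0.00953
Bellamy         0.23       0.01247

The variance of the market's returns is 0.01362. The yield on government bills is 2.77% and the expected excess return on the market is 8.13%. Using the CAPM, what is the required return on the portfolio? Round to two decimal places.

β_Ingram = 0.01310 / 0.01362 = 0.9618
β_Quill = 0.01420 / 0.01362 = 1.0426
β_Jessop = 0.02417 / 0.01362 = 1.7746
β_Corwin = 0.00953 / 0.01362 = 0.6997
β_Bellamy = 0.01247 / 0.01362 = 0.9156
β_P = Σ w_i β_i = 0.26×0.9618 + 0.11×1.0426 + 0.20×1.7746 + 0.20×0.6997 + 0.23×0.9156 = 1.0702
E(R_P) = R_f + β_P × MRP = 2.77% + 1.0702 × 8.13% = 11.47%

11.47%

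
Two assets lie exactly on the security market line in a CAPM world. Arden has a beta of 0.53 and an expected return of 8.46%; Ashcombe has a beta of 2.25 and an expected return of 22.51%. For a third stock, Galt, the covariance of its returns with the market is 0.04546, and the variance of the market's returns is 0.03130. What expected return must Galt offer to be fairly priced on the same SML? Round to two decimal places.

MRP = (22.51% − 8.46%) / (2.25 − 0.53) = 8.1686%
R_f = 8.46% − 0.53 × 8.1686% = 4.1306%
β_Galt = Cov / Var(R_m) = 0.04546 / 0.03130 = 1.4524
E(R_Galt) = R_f + β × MRP = 4.1306% + 1.4524 × 8.1686% = 15.99%

15.99%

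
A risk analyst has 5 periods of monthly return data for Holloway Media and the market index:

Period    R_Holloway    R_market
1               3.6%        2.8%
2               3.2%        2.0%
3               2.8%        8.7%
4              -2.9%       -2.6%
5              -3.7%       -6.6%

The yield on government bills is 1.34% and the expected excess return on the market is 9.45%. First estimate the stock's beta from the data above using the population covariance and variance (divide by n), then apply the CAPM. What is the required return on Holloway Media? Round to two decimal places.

Mean R_i = (3.6 + 3.2 + 2.8 − 2.9 − 3.7) / 5 = 0.6000%
Mean R_m = (2.8 + 2.0 + 8.7 − 2.6 − 6.6) / 5 = 0.8600%
Σ(R_i − R̄_i)(R_m − R̄_m) = 70.2200  ⇒  Cov = 70.2200 / 5 = 14.0440
Σ(R_m − R̄_m)² = 134.1520  ⇒  Var(R_m) = 134.1520 / 5 = 26.8304
β = Cov / Var(R_m) = 14.0440 / 26.8304 = 0.5234
E(R) = R_f + β × MRP = 1.34% + 0.5234 × 9.45% = 6.29%

6.29%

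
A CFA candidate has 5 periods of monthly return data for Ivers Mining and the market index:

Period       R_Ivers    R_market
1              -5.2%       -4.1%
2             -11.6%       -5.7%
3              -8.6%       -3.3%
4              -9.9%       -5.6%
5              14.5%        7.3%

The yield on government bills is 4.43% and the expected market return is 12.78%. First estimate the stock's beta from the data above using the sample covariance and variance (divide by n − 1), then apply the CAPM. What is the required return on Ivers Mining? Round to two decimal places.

Mean R_i = (-5.2 − 11.6 − 8.6 − 9.9 + 14.5) / 5 = -4.1600%
Mean R_m = (-4.1 − 5.7 − 3.3 − 5.6 + 7.3) / 5 = -2.2800%
Σ(R_i − R̄_i)(R_m − R̄_m) = 229.6860  ⇒  Cov = 229.6860 / 4 = 57.4215
Σ(R_m − R̄_m)² = 118.8480  ⇒  Var(R_m) = 118.8480 / 4 = 29.7120
β = Cov / Var(R_m) = 57.4215 / 29.7120 = 1.9326
MRP = 12.78% − 4.43% = 8.35%
E(R) = R_f + β × MRP = 4.43% + 1.9326 × 8.35% = 20.57%

20.57%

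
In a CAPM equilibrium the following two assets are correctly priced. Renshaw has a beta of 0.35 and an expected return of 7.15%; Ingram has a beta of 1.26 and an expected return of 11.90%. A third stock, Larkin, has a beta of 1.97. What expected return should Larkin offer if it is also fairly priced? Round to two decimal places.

MRP (SML slope) = (11.90% − 7.15%) / (1.26 − 0.35) = 4.75% / 0.91 = 5.2198%
R_f (intercept) = 7.15% − 0.35 × 5.2198% = 5.3231%
E(R_Larkin) = R_f + β × MRP = 5.3231% + 1.97 × 5.2198% = 15.61%

15.61%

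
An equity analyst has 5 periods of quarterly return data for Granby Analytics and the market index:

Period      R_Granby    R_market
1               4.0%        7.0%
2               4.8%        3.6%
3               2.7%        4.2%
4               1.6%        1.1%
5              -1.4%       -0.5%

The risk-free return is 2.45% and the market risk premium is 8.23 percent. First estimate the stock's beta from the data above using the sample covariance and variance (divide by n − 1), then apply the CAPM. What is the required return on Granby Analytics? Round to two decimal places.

8.09%

Mean R_i = (4.0 + 4.8 + 2.7 + 1.6 − 1.4) / 5 = 2.3400%
Mean R_m = (7.0 + 3.6 + 4.2 + 1.1 − 0.5) / 5 = 3.0800%
Σ(R_i − R̄_i)(R_m − R̄_m) = 23.0440  ⇒  Cov = 23.0440 / 4 = 5.7610
Σ(R_m − R̄_m)² = 33.6280  ⇒  Var(R_m) = 33.6280 / 4 = 8.4070
β = Cov / Var(R_m) = 5.7610 / 8.4070 = 0.6853
E(R) = R_f + β × MRP = 2.45% + 0.6853 × 8.23% = 8.09%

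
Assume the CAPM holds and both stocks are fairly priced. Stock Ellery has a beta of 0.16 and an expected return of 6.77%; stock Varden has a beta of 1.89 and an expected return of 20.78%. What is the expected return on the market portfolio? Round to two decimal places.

13.57%

Both satisfy E(R) = R_f + β·MRP, so the slope of the SML is
MRP = (20.78% − 6.77%) / (1.89 − 0.16) = 14.01% / 1.73 = 8.0983%
R_f = E(R_Ellery) − β_Ellery·MRP = 6.77% − 0.16 × 8.0983% = 5.4743%
E(R_m) = R_f + MRP = 5.4743% + 8.0983% = 13.57%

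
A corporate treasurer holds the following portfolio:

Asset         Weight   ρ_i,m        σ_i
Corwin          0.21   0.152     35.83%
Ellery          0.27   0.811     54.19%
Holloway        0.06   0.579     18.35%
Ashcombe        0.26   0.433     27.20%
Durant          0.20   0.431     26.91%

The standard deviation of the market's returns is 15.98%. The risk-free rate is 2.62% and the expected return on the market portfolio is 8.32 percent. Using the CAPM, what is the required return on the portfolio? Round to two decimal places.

β_Corwin = 0.152 × 35.83% / 15.98% = 0.3408
β_Ellery = 0.811 × 54.19% / 15.98% = 2.7502
β_Holloway = 0.579 × 18.35% / 15.98% = 0.6649
β_Ashcombe = 0.433 × 27.20% / 15.98% = 0.7370
β_Durant = 0.431 × 26.91% / 15.98% = 0.7258
β_P = Σ w_i β_i = 0.21×0.3408 + 0.27×2.7502 + 0.06×0.6649 + 0.26×0.7370 + 0.20×0.7258 = 1.1908
MRP = 8.32% − 2.62% = 5.70%
E(R_P) = R_f + β_P × MRP = 2.62% + 1.1908 × 5.70% = 9.41%

9.41%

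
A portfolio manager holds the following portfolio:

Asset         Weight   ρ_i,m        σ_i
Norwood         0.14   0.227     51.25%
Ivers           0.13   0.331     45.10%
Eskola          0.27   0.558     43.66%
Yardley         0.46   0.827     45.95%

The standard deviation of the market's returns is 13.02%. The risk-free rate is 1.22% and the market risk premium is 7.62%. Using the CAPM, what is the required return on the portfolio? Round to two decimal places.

β_Norwood = 0.227 × 51.25% / 13.02% = 0.8935
β_Ivers = 0.331 × 45.10% / 13.02% = 1.1466
β_Eskola = 0.558 × 43.66% / 13.02% = 1.8711
β_Yardley = 0.827 × 45.95% / 13.02% = 2.9186
β_P = Σ w_i β_i = 0.14×0.8935 + 0.13×1.1466 + 0.27×1.8711 + 0.46×2.9186 = 2.1219
E(R_P) = R_f + β_P × MRP = 1.22% + 2.1219 × 7.62% = 17.39%

17.39%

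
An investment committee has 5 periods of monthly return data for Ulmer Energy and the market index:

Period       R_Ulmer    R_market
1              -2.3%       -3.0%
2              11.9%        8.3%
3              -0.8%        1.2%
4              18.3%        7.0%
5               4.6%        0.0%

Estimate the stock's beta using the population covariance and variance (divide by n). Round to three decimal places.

1.602

Mean R_i = (-2.3 + 11.9 − 0.8 + 18.3 + 4.6) / 5 = 6.3400%
Mean R_m = (-3.0 + 8.3 + 1.2 + 7.0 + 0.0) / 5 = 2.7000%
Σ(R_i − R̄_i)(R_m − R̄_m) = 147.2200  ⇒  Cov = 147.2200 / 5 = 29.4440
Σ(R_m − R̄_m)² = 91.8800  ⇒  Var(R_m) = 91.8800 / 5 = 18.3760
β = Cov / Var(R_m) = 29.4440 / 18.3760 = 1.6023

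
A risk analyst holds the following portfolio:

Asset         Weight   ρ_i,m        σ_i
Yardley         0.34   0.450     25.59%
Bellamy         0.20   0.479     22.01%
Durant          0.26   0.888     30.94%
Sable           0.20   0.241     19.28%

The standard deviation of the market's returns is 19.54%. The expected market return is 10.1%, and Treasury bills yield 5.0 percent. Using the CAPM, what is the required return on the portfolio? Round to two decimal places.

8.68%

β_Yardley = 0.450 × 25.59% / 19.54% = 0.5893
β_Bellamy = 0.479 × 22.01% / 19.54% = 0.5395
β_Durant = 0.888 × 30.94% / 19.54% = 1.4061
β_Sable = 0.241 × 19.28% / 19.54% = 0.2378
β_P = Σ w_i β_i = 0.34×0.5893 + 0.20×0.5395 + 0.26×1.4061 + 0.20×0.2378 = 0.7214
MRP = 10.1% − 5.0% = 5.10%
E(R_P) = R_f + β_P × MRP = 5.0% + 0.7214 × 5.1% = 8.68%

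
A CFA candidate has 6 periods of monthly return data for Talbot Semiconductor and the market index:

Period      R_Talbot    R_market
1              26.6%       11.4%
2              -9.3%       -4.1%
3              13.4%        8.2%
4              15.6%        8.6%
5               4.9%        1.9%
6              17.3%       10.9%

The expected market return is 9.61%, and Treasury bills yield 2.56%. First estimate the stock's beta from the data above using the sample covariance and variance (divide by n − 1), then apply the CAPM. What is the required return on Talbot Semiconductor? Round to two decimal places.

16.47%

Mean R_i = (26.6 − 9.3 + 13.4 + 15.6 + 4.9 + 17.3) / 6 = 11.4167%
Mean R_m = (11.4 − 4.1 + 8.2 + 8.6 + 1.9 + 10.9) / 6 = 6.1500%
Σ(R_i − R̄_i)(R_m − R̄_m) = 362.0150  ⇒  Cov = 362.0150 / 5 = 72.4030
Σ(R_m − R̄_m)² = 183.4550  ⇒  Var(R_m) = 183.4550 / 5 = 36.6910
β = Cov / Var(R_m) = 72.4030 / 36.6910 = 1.9733
MRP = 9.61% − 2.56% = 7.05%
E(R) = R_f + β × MRP = 2.56% + 1.9733 × 7.05% = 16.47%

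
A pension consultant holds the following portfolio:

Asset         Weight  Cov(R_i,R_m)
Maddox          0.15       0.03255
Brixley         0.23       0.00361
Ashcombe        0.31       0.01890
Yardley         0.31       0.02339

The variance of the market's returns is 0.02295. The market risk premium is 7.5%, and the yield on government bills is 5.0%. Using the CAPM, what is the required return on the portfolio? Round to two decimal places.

11.15%

β_Maddox = 0.03255 / 0.02295 = 1.4183
β_Brixley = 0.00361 / 0.02295 = 0.1573
β_Ashcombe = 0.01890 / 0.02295 = 0.8235
β_Yardley = 0.02339 / 0.02295 = 1.0192
β_P = Σ w_i β_i = 0.15×1.4183 + 0.23×0.1573 + 0.31×0.8235 + 0.31×1.0192 = 0.8202
E(R_P) = R_f + β_P × MRP = 5.0% + 0.8202 × 7.5% = 11.15%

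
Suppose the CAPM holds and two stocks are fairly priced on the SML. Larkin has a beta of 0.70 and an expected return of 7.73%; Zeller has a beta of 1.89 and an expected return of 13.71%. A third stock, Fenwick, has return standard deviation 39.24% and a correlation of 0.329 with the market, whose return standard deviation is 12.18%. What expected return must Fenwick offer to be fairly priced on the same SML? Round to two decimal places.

9.54%

MRP = (13.71% − 7.73%) / (1.89 − 0.70) = 5.0252%
R_f = 7.73% − 0.70 × 5.0252% = 4.2124%
β_Fenwick = ρ·σ_i/σ_m = 0.329 × 39.24 / 12.18 = 1.0599
E(R_Fenwick) = R_f + β × MRP = 4.2124% + 1.0599 × 5.0252% = 9.54%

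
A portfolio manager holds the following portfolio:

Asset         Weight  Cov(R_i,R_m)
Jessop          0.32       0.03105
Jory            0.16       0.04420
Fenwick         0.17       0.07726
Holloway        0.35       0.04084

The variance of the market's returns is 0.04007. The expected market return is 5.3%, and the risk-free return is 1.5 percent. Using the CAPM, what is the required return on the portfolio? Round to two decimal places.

β_Jessop = 0.03105 / 0.04007 = 0.7749
β_Jory = 0.04420 / 0.04007 = 1.1031
β_Fenwick = 0.07726 / 0.04007 = 1.9281
β_Holloway = 0.04084 / 0.04007 = 1.0192
β_P = Σ w_i β_i = 0.32×0.7749 + 0.16×1.1031 + 0.17×1.9281 + 0.35×1.0192 = 1.1090
MRP = 5.3% − 1.5% = 3.80%
E(R_P) = R_f + β_P × MRP = 1.5% + 1.1090 × 3.8% = 5.71%

5.71%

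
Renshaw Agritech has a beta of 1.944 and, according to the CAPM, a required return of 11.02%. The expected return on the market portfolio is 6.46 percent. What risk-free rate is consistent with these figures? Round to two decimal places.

E(R) = R_f + β(E(R_m) − R_f) = R_f(1 − β) + β·E(R_m)
11.02% = R_f × (1 − 1.944) + 1.944 × 6.46%
11.02% = R_f × -0.944 + 12.55824%
R_f = (11.02% − 12.55824%) / -0.944 = 1.63%

1.63%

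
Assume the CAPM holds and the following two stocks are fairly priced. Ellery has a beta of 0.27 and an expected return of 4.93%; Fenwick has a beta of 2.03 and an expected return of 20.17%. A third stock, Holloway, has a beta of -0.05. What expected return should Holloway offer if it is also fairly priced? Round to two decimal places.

2.16%

MRP (SML slope) = (20.17% − 4.93%) / (2.03 − 0.27) = 15.24% / 1.76 = 8.6591%
R_f (intercept) = 4.93% − 0.27 × 8.6591% = 2.5920%
E(R_Holloway) = R_f + β × MRP = 2.5920% + -0.05 × 8.6591% = 2.16%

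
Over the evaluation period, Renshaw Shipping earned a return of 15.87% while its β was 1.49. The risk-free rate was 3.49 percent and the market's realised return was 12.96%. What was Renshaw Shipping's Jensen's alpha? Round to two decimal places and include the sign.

Market excess return = 12.96% − 3.49% = 9.47%
CAPM benchmark = R_f + β(R_m − R_f) = 3.49% + 1.49 × 9.47% = 17.6003%
α = actual − benchmark = 15.87% − 17.6003% = -1.73%

-1.73%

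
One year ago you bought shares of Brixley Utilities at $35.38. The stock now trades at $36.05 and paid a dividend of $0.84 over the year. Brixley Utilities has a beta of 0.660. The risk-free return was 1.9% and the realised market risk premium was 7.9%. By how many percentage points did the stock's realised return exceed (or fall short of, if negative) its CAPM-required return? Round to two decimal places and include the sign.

Realised HPR = (P1 + D1 − P0) / P0 = (36.05 + 0.84 − 35.38) / 35.38 = 1.51 / 35.38 = 4.2679%
CAPM required = R_f + β·MRP = 1.9% + 0.660 × 7.9% = 7.1140%
α = realised − required = 4.2679% − 7.1140% = -2.85%

-2.85%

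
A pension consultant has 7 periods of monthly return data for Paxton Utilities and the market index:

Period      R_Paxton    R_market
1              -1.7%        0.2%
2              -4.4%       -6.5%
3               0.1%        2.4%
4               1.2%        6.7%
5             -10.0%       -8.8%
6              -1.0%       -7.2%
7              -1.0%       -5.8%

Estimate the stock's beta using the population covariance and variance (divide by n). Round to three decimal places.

Mean R_i = (-1.7 − 4.4 + 0.1 + 1.2 − 10.0 − 1.0 − 1.0) / 7 = -2.4000%
Mean R_m = (0.2 − 6.5 + 2.4 + 6.7 − 8.8 − 7.2 − 5.8) / 7 = -2.7143%
Σ(R_i − R̄_i)(R_m − R̄_m) = 91.9400  ⇒  Cov = 91.9400 / 7 = 13.1343
Σ(R_m − R̄_m)² = 204.2886  ⇒  Var(R_m) = 204.2886 / 7 = 29.1841
β = Cov / Var(R_m) = 13.1343 / 29.1841 = 0.4500

0.450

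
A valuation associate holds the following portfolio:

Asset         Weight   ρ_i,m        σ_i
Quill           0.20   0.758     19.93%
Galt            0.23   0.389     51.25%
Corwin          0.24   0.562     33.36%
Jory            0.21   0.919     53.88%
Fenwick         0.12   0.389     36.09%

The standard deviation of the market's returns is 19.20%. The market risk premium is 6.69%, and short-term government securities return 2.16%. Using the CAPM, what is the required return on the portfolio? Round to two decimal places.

10.59%

β_Quill = 0.758 × 19.93% / 19.20% = 0.7868
β_Galt = 0.389 × 51.25% / 19.20% = 1.0383
β_Corwin = 0.562 × 33.36% / 19.20% = 0.9765
β_Jory = 0.919 × 53.88% / 19.20% = 2.5789
β_Fenwick = 0.389 × 36.09% / 19.20% = 0.7312
β_P = Σ w_i β_i = 0.20×0.7868 + 0.23×1.0383 + 0.24×0.9765 + 0.21×2.5789 + 0.12×0.7312 = 1.2598
E(R_P) = R_f + β_P × MRP = 2.16% + 1.2598 × 6.69% = 10.59%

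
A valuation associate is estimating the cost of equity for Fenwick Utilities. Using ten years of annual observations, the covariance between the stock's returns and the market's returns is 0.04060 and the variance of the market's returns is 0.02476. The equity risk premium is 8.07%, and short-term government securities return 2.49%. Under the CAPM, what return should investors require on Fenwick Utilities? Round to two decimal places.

β = Cov(R_i, R_m) / Var(R_m) = 0.04060 / 0.02476 = 1.6397
E(R) = R_f + β × MRP = 2.49% + 1.6397 × 8.07% = 15.72%

15.72%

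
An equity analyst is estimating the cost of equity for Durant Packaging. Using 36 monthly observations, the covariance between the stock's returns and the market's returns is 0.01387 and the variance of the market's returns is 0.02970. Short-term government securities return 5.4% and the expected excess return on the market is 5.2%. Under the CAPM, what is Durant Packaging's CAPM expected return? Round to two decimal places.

β = Cov(R_i, R_m) / Var(R_m) = 0.01387 / 0.02970 = 0.4670
E(R) = R_f + β × MRP = 5.4% + 0.4670 × 5.2% = 7.83%

7.83%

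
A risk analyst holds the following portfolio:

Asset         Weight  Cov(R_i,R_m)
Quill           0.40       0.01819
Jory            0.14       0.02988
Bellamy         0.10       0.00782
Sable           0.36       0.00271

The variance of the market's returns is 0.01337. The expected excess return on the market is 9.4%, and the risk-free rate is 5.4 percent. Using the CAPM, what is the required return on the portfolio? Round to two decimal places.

14.69%

β_Quill = 0.01819 / 0.01337 = 1.3605
β_Jory = 0.02988 / 0.01337 = 2.2349
β_Bellamy = 0.00782 / 0.01337 = 0.5849
β_Sable = 0.00271 / 0.01337 = 0.2027
β_P = Σ w_i β_i = 0.40×1.3605 + 0.14×2.2349 + 0.10×0.5849 + 0.36×0.2027 = 0.9885
E(R_P) = R_f + β_P × MRP = 5.4% + 0.9885 × 9.4% = 14.69%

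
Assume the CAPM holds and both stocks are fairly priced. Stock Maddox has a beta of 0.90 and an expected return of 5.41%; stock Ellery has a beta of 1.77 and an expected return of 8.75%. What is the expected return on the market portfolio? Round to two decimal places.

Both satisfy E(R) = R_f + β·MRP, so the slope of the SML is
MRP = (8.75% − 5.41%) / (1.77 − 0.90) = 3.34% / 0.87 = 3.8391%
R_f = E(R_Maddox) − β_Maddox·MRP = 5.41% − 0.90 × 3.8391% = 1.9548%
E(R_m) = R_f + MRP = 1.9548% + 3.8391% = 5.79%

5.79%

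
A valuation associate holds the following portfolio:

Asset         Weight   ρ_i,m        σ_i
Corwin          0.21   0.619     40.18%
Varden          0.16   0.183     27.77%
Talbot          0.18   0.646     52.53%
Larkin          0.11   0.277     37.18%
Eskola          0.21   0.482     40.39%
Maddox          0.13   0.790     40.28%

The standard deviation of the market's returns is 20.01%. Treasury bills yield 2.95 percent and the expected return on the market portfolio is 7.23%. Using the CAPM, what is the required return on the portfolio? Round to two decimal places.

β_Corwin = 0.619 × 40.18% / 20.01% = 1.2429
β_Varden = 0.183 × 27.77% / 20.01% = 0.2540
β_Talbot = 0.646 × 52.53% / 20.01% = 1.6959
β_Larkin = 0.277 × 37.18% / 20.01% = 0.5147
β_Eskola = 0.482 × 40.39% / 20.01% = 0.9729
β_Maddox = 0.790 × 40.28% / 20.01% = 1.5903
β_P = Σ w_i β_i = 0.21×1.2429 + 0.16×0.2540 + 0.18×1.6959 + 0.11×0.5147 + 0.21×0.9729 + 0.13×1.5903 = 1.0746
MRP = 7.23% − 2.95% = 4.28%
E(R_P) = R_f + β_P × MRP = 2.95% + 1.0746 × 4.28% = 7.55%

7.55%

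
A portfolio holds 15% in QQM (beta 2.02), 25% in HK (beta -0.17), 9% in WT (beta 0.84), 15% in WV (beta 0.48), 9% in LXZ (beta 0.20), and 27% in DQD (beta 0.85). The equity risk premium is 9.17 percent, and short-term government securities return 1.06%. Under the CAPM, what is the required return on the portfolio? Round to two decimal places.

7.07%

β_P = Σ w_i β_i = 0.15×2.02 + 0.25×-0.17 + 0.09×0.84 + 0.15×0.48 + 0.09×0.20 + 0.27×0.85 = 0.6556
E(R_P) = R_f + β_P × MRP = 1.06% + 0.6556 × 9.17% = 7.07%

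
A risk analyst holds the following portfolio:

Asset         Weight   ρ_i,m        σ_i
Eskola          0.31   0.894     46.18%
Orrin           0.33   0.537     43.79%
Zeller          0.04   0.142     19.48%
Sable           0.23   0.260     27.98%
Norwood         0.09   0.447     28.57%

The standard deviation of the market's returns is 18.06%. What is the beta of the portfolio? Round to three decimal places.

1.301

β_Eskola = 0.894 × 46.18% / 18.06% = 2.2860
β_Orrin = 0.537 × 43.79% / 18.06% = 1.3021
β_Zeller = 0.142 × 19.48% / 18.06% = 0.1532
β_Sable = 0.260 × 27.98% / 18.06% = 0.4028
β_Norwood = 0.447 × 28.57% / 18.06% = 0.7071
β_P = Σ w_i β_i = 0.31×2.2860 + 0.33×1.3021 + 0.04×0.1532 + 0.23×0.4028 + 0.09×0.7071 = 1.3008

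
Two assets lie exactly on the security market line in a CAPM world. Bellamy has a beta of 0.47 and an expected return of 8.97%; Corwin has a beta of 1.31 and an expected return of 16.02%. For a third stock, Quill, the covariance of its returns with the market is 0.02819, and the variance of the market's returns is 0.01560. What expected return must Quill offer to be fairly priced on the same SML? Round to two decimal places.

MRP = (16.02% − 8.97%) / (1.31 − 0.47) = 8.3929%
R_f = 8.97% − 0.47 × 8.3929% = 5.0253%
β_Quill = Cov / Var(R_m) = 0.02819 / 0.01560 = 1.8071
E(R_Quill) = R_f + β × MRP = 5.0253% + 1.8071 × 8.3929% = 20.19%

20.19%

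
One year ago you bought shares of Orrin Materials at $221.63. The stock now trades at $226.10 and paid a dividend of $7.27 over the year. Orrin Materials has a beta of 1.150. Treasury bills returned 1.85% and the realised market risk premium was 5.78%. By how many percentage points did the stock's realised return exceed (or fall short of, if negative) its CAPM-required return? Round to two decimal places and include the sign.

-3.20%

Realised HPR = (P1 + D1 − P0) / P0 = (226.10 + 7.27 − 221.63) / 221.63 = 11.74 / 221.63 = 5.2971%
CAPM required = R_f + β·MRP = 1.85% + 1.150 × 5.78% = 8.49700%
α = realised − required = 5.2971% − 8.49700% = -3.20%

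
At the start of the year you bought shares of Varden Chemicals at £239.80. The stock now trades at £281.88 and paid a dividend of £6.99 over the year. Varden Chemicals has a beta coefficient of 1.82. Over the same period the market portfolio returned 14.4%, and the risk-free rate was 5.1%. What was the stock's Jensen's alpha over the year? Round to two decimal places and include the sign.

Realised HPR = (P1 + D1 − P0) / P0 = (281.88 + 6.99 − 239.80) / 239.80 = 49.07 / 239.80 = 20.4629%
MRP = 14.4% − 5.1% = 9.30%
CAPM required = R_f + β·MRP = 5.1% + 1.82 × 9.3% = 22.0260%
α = realised − required = 20.4629% − 22.0260% = -1.56%

-1.56%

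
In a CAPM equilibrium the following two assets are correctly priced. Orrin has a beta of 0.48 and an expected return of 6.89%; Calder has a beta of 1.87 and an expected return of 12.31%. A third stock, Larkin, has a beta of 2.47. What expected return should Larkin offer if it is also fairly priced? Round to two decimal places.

MRP (SML slope) = (12.31% − 6.89%) / (1.87 − 0.48) = 5.42% / 1.39 = 3.8993%
R_f (intercept) = 6.89% − 0.48 × 3.8993% = 5.0183%
E(R_Larkin) = R_f + β × MRP = 5.0183% + 2.47 × 3.8993% = 14.65%

14.65%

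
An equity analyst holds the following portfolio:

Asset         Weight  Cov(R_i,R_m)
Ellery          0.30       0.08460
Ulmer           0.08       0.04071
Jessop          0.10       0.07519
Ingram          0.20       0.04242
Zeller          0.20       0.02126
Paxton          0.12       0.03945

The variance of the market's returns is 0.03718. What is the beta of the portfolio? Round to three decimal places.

1.442

β_Ellery = 0.08460 / 0.03718 = 2.2754
β_Ulmer = 0.04071 / 0.03718 = 1.0949
β_Jessop = 0.07519 / 0.03718 = 2.0223
β_Ingram = 0.04242 / 0.03718 = 1.1409
β_Zeller = 0.02126 / 0.03718 = 0.5718
β_Paxton = 0.03945 / 0.03718 = 1.0611
β_P = Σ w_i β_i = 0.30×2.2754 + 0.08×1.0949 + 0.10×2.0223 + 0.20×1.1409 + 0.20×0.5718 + 0.12×1.0611 = 1.4423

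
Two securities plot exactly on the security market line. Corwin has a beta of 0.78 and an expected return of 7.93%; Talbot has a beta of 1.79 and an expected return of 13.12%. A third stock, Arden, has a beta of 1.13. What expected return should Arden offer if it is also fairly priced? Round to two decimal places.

MRP (SML slope) = (13.12% − 7.93%) / (1.79 − 0.78) = 5.19% / 1.01 = 5.1386%
R_f (intercept) = 7.93% − 0.78 × 5.1386% = 3.9219%
E(R_Arden) = R_f + β × MRP = 3.9219% + 1.13 × 5.1386% = 9.73%

9.73%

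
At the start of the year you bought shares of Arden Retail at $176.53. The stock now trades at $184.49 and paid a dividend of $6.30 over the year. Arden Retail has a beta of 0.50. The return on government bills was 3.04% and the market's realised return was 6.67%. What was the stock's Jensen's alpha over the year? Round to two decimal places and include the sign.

Realised HPR = (P1 + D1 − P0) / P0 = (184.49 + 6.30 − 176.53) / 176.53 = 14.26 / 176.53 = 8.0779%
MRP = 6.67% − 3.04% = 3.63%
CAPM required = R_f + β·MRP = 3.04% + 0.50 × 3.63% = 4.8550%
α = realised − required = 8.0779% − 4.8550% = +3.22%

+3.22%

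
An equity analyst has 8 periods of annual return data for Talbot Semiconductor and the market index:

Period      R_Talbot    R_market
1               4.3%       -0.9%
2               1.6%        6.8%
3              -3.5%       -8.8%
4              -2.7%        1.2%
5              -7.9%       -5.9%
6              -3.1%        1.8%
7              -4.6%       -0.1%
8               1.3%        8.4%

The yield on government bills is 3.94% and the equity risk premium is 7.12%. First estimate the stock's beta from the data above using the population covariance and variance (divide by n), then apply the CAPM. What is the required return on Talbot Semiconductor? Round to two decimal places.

Mean R_i = (4.3 + 1.6 − 3.5 − 2.7 − 7.9 − 3.1 − 4.6 + 1.3) / 8 = -1.8250%
Mean R_m = (-0.9 + 6.8 − 8.8 + 1.2 − 5.9 + 1.8 − 0.1 + 8.4) / 8 = 0.3125%
Σ(R_i − R̄_i)(R_m − R̄_m) = 91.5425  ⇒  Cov = 91.5425 / 8 = 11.4428
Σ(R_m − R̄_m)² = 233.7688  ⇒  Var(R_m) = 233.7688 / 8 = 29.2211
β = Cov / Var(R_m) = 11.4428 / 29.2211 = 0.3916
E(R) = R_f + β × MRP = 3.94% + 0.3916 × 7.12% = 6.73%

6.73%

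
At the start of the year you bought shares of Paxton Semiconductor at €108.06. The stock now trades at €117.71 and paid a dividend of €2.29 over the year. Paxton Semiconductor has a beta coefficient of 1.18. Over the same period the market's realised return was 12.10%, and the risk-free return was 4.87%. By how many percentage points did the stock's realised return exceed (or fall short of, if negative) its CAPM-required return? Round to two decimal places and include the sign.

-2.35%

Realised HPR = (P1 + D1 − P0) / P0 = (117.71 + 2.29 − 108.06) / 108.06 = 11.94 / 108.06 = 11.0494%
MRP = 12.10% − 4.87% = 7.23%
CAPM required = R_f + β·MRP = 4.87% + 1.18 × 7.23% = 13.4014%
α = realised − required = 11.0494% − 13.4014% = -2.35%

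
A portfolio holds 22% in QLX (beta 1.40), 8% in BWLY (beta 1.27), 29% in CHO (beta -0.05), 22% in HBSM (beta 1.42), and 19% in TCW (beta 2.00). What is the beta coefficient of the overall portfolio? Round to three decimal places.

1.088

β_P = Σ w_i β_i = 0.22×1.40 + 0.08×1.27 + 0.29×-0.05 + 0.22×1.42 + 0.19×2.00 = 1.0875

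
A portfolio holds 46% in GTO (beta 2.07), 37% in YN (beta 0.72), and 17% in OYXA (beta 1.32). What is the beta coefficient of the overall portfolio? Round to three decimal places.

β_P = Σ w_i β_i = 0.46×2.07 + 0.37×0.72 + 0.17×1.32 = 1.4430

1.443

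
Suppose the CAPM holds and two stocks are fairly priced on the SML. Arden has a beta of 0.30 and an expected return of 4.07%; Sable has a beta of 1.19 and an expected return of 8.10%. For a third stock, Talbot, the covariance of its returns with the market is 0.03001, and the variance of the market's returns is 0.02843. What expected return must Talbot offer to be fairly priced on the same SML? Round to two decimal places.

MRP = (8.10% − 4.07%) / (1.19 − 0.30) = 4.5281%
R_f = 4.07% − 0.30 × 4.5281% = 2.7116%
β_Talbot = Cov / Var(R_m) = 0.03001 / 0.02843 = 1.0556
E(R_Talbot) = R_f + β × MRP = 2.7116% + 1.0556 × 4.5281% = 7.49%

7.49%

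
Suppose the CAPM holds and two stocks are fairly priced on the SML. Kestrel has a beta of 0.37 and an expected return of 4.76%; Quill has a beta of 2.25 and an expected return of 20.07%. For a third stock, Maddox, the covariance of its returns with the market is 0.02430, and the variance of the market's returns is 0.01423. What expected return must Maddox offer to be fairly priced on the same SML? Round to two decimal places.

MRP = (20.07% − 4.76%) / (2.25 − 0.37) = 8.1436%
R_f = 4.76% − 0.37 × 8.1436% = 1.7469%
β_Maddox = Cov / Var(R_m) = 0.02430 / 0.01423 = 1.7077
E(R_Maddox) = R_f + β × MRP = 1.7469% + 1.7077 × 8.1436% = 15.65%

15.65%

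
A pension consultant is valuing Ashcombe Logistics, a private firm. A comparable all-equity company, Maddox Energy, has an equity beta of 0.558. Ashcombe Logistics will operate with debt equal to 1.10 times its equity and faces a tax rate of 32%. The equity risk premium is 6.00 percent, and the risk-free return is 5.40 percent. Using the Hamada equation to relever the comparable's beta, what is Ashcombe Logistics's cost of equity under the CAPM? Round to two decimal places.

β_L = β_U × [1 + (1 − t)(D/E)] = 0.558 × [1 + (1 − 0.32) × 1.10]
    = 0.558 × [1 + 0.68 × 1.10] = 0.558 × 1.7480 = 0.9754
E(R) = R_f + β_L × MRP = 5.40% + 0.9754 × 6.00% = 11.25%

11.25%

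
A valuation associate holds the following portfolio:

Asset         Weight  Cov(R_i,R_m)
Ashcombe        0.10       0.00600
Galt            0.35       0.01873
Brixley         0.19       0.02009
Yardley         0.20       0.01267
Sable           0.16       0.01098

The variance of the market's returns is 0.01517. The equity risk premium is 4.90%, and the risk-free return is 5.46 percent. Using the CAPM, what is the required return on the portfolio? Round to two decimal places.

β_Ashcombe = 0.00600 / 0.01517 = 0.3955
β_Galt = 0.01873 / 0.01517 = 1.2347
β_Brixley = 0.02009 / 0.01517 = 1.3243
β_Yardley = 0.01267 / 0.01517 = 0.8352
β_Sable = 0.01098 / 0.01517 = 0.7238
β_P = Σ w_i β_i = 0.10×0.3955 + 0.35×1.2347 + 0.19×1.3243 + 0.20×0.8352 + 0.16×0.7238 = 1.0062
E(R_P) = R_f + β_P × MRP = 5.46% + 1.0062 × 4.90% = 10.39%

10.39%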